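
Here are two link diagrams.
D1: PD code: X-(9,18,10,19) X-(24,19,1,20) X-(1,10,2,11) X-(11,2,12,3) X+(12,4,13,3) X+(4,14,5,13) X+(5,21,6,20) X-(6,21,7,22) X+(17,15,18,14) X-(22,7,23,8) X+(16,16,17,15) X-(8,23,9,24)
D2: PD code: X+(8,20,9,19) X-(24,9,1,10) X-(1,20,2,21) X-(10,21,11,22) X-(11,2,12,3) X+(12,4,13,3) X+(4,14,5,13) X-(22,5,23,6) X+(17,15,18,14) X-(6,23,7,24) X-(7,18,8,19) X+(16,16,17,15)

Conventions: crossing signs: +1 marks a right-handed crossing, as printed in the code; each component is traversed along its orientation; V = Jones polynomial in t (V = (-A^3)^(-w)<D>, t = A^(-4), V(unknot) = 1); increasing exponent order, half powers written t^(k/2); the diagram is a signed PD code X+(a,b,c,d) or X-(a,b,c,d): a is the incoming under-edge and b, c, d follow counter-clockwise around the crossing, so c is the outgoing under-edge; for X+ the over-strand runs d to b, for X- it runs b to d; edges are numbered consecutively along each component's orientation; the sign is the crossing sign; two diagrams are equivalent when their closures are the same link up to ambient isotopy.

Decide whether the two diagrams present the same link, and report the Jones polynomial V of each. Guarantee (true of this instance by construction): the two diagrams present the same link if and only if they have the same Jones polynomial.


equivalent: yes
V(D1) = -t^-4 + t^-3 + t^-1  (w -2, c 12, <D> = A^-2 + A^6 - A^10)
V(D2) = -t^-4 + t^-3 + t^-1  [12 crossings, <D> = A^-2 + A^6 - A^10, w = -2]
key observation: all 2 diagrams share one V(t), hence one class


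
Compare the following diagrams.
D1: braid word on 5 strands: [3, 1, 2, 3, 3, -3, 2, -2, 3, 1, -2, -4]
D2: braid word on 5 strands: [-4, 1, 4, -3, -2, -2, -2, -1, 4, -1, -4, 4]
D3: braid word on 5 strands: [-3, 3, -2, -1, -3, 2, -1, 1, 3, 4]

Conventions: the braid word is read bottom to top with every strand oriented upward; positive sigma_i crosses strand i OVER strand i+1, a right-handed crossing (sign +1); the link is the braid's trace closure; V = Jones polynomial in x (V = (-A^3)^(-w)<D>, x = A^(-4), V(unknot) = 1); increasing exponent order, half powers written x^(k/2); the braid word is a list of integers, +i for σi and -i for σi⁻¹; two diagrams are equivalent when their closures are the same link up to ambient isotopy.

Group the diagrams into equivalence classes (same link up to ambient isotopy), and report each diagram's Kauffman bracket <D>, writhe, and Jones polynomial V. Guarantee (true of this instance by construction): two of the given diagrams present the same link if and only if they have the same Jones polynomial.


equivalence classes: {D1} | {D2} | {D3}
D1 (bracket -A^-12 + A^-8 - A^-4 + 2 - A^4 + A^8; 12 crossings at w = +4): V = x - x^2 + 2x^3 - x^4 + x^5 - x^6
V(D2) = -x^-4 + x^-3 + x^-1  [12 crossings, <D> = A^-8 + 1 - A^4, w = -4]
V(D3) = 1  [10 crossings, <D> = 1, w = 0]
key observation: 3 classes among 3 diagrams; unequal V(x) rules out equality


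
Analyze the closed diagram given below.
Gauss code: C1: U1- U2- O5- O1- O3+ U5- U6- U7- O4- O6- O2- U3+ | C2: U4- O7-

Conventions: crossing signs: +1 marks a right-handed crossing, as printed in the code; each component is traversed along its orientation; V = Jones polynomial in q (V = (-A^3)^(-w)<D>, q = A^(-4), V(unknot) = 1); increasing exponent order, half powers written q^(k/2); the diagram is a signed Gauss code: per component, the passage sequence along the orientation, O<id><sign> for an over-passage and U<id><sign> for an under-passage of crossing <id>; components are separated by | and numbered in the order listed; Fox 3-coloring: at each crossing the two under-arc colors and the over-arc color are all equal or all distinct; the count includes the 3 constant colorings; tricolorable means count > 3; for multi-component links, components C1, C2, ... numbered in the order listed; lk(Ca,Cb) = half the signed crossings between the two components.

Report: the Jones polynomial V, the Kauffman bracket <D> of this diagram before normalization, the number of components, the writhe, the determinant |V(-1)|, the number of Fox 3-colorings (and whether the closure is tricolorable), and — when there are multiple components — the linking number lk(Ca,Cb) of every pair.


V = -q^(-5/2) - q^(-1/2)
<D> = A^-13 + A^-5 (w = -5)
2 components over 7 crossings, w = -5
lk(C1,C2): -1
3 Fox colorings among 3^7, |V(-1)| = 2: not tricolorable
why: the 1 component pair carries total linking -1


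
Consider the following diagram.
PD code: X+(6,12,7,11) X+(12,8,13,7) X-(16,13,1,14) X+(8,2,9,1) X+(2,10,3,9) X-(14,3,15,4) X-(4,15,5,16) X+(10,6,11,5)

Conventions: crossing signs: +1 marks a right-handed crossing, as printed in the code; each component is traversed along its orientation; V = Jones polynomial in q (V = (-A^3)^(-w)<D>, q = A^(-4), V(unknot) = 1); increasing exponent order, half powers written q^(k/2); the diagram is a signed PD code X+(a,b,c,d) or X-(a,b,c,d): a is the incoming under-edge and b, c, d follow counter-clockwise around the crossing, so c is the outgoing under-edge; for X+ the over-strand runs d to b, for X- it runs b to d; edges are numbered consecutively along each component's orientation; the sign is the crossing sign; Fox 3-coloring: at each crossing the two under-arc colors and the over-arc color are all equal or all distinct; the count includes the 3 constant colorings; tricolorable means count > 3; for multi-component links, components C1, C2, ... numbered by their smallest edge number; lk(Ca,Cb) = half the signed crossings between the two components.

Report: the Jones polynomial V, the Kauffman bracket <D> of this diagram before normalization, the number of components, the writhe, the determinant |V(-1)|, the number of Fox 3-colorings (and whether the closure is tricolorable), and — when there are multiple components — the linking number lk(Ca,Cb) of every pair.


V(q) = -q^-2 + 2q^-1 - 3 + 5q - 4q^2 + 5q^3 - 4q^4 + 2q^5 - q^6
bracket: -A^-18 + 2A^-14 - 4A^-10 + 5A^-6 - 4A^-2 + 5A^2 - 3A^6 + 2A^10 - A^14, w = +2
1 component, writhe +2, over 8 crossings
det 27, colorings 9 of 3^8 — tricolorable
observation: w = +2 (over 8 crossings) is diagram-only; (-A^3)^(-2) removes it from V


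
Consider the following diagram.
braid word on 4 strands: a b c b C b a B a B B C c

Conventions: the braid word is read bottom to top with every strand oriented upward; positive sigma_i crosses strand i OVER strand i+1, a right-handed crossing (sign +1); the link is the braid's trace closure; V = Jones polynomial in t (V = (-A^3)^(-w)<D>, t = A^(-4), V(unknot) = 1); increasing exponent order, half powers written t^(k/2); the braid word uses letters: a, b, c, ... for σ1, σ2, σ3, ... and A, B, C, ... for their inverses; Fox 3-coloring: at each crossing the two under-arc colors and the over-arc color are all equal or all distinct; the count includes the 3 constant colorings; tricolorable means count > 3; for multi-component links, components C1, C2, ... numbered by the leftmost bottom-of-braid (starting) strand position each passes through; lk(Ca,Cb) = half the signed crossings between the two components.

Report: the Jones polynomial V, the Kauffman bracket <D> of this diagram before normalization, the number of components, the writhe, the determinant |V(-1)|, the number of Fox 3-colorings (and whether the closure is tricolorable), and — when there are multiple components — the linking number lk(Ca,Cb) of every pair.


V = -t^-1 + 2 - t + 2t^2 - t^3 + t^4 - t^5
<D> = A^-11 - A^-7 + A^-3 - 2A + A^5 - 2A^9 + A^13 (w = +3)
1 component over 13 crossings, w = +3
9 Fox colorings among 3^13, |V(-1)| = 9: tricolorable
why: V spans 6 powers of t: at least 6 crossings in any diagram


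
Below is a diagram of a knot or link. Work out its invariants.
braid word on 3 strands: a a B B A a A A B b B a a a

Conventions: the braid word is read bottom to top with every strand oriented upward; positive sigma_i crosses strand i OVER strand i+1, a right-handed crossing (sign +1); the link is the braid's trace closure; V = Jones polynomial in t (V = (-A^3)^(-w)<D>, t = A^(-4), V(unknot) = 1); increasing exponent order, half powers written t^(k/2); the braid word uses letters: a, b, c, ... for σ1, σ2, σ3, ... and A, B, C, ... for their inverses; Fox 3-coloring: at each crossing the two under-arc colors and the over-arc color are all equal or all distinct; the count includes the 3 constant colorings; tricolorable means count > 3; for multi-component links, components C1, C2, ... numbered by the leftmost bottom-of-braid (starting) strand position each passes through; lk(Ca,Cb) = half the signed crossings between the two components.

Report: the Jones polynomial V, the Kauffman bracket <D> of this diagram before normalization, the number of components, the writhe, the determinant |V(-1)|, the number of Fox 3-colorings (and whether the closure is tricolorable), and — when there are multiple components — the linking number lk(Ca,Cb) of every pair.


Jones polynomial: V(t) = -t^-4 + t^-3 - t^-2 + 2t^-1 - 1 + 2t - t^2 + t^3 - t^4
<D> = -A^-16 + A^-12 - A^-8 + 2A^-4 - 1 + 2A^4 - A^8 + A^12 - A^16; writhe 0
components 1, writhe 0 (14 crossings)
3-colorings: 3 of 3^14, det 11 — not tricolorable
note: det 11 = |V(-1)|; not divisible by 3, so not tricolorable


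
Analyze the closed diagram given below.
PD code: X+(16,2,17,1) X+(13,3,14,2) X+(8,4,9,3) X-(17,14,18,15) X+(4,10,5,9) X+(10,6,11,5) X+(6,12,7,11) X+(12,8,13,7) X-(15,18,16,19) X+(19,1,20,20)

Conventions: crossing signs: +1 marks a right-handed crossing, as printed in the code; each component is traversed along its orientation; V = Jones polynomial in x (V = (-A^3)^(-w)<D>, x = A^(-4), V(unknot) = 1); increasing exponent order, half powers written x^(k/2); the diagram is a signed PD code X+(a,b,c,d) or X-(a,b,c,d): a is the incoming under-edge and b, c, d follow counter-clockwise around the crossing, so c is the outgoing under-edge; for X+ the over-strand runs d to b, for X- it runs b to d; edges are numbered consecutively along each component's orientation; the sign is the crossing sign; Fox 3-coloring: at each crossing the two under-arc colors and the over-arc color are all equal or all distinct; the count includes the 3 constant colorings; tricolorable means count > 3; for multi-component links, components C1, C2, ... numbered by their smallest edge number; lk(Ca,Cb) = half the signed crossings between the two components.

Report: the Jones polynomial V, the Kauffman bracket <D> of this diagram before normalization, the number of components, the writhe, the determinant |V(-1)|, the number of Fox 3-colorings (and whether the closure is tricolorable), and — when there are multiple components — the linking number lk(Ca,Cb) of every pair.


V(x) = x^2 + x^4 - x^5 + x^6 - x^7
bracket: -A^-10 + A^-6 - A^-2 + A^2 + A^10, w = +6
1 component, writhe +6, over 10 crossings
det 5, colorings 3 of 3^10 — not tricolorable
observation: |V(-1)| = 5: so not tricolorable, since 3 does not divide 5


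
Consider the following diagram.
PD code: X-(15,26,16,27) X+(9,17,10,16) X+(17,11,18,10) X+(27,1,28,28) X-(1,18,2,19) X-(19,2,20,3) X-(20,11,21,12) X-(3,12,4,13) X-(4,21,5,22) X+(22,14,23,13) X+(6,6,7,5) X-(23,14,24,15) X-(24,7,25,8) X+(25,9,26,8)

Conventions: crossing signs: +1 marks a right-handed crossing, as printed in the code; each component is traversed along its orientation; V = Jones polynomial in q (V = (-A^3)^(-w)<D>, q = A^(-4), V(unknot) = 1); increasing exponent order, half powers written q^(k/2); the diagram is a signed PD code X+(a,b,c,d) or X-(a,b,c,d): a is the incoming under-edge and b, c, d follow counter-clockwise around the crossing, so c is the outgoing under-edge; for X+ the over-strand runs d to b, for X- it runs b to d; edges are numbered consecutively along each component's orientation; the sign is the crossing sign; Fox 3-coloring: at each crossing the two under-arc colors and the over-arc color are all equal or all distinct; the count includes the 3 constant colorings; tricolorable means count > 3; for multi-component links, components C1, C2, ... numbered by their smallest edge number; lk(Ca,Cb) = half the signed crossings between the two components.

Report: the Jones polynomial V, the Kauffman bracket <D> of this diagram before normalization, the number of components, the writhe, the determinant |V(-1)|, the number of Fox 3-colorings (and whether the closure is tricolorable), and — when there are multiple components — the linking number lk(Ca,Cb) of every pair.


Jones polynomial: V(q) = -q^-6 + q^-5 - q^-4 + 2q^-3 - q^-2 + q^-1
<D> = A^-2 - A^2 + 2A^6 - A^10 + A^14 - A^18; writhe -2
components 1, writhe -2 (14 crossings)
3-colorings: 3 of 3^14, det 7 — not tricolorable
note: det 7 = |V(-1)|; not divisible by 3, so not tricolorable


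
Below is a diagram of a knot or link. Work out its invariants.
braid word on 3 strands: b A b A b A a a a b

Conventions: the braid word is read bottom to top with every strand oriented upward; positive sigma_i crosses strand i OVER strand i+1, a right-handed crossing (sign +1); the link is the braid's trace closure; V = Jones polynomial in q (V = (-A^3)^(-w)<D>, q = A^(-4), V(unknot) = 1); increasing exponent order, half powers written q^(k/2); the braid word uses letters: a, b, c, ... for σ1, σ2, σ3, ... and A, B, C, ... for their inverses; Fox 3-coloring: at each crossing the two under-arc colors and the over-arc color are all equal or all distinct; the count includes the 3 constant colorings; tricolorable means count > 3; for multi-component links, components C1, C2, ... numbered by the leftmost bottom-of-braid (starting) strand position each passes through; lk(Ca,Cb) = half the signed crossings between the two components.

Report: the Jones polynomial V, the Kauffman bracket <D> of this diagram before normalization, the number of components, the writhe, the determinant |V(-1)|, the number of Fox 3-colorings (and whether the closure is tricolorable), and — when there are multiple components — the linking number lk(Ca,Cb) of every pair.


V(q) = 2q - 2q^2 + 3q^3 - 3q^4 + 2q^5 - 2q^6 + q^7
bracket: A^-16 - 2A^-12 + 2A^-8 - 3A^-4 + 3 - 2A^4 + 2A^8, w = +4
1 component, writhe +4, over 10 crossings
det 15, colorings 9 of 3^10 — tricolorable
observation: w = +4 shifts under R1 moves; the (-A^3)^(-4) factor cancels that in V


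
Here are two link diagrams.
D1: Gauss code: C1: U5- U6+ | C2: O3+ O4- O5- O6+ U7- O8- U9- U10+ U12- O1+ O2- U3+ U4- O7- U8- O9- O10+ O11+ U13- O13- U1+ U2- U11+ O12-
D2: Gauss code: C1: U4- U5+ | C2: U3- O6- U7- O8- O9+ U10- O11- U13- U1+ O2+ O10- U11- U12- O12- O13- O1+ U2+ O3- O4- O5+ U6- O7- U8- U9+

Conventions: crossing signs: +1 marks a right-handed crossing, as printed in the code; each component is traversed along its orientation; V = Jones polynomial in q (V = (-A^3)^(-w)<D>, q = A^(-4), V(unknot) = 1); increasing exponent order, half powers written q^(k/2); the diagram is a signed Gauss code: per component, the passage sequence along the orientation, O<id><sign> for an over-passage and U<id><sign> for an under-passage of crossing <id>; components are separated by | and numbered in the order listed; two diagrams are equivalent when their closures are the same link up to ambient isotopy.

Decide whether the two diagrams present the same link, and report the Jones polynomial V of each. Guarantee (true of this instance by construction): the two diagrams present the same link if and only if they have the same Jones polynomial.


same link: yes
V(D1) = q^(-9/2) - q^(-5/2) - q^(-3/2) - q^(-1/2)  [13 crossings, <D> = A^-7 + A^-3 + A - A^9, w = -3]
V(D2) = q^(-9/2) - q^(-5/2) - q^(-3/2) - q^(-1/2)  [13 crossings, <D> = A^-13 + A^-9 + A^-5 - A^3, w = -5]
insight: one V(q) for all 2 diagrams — one class (guaranteed)


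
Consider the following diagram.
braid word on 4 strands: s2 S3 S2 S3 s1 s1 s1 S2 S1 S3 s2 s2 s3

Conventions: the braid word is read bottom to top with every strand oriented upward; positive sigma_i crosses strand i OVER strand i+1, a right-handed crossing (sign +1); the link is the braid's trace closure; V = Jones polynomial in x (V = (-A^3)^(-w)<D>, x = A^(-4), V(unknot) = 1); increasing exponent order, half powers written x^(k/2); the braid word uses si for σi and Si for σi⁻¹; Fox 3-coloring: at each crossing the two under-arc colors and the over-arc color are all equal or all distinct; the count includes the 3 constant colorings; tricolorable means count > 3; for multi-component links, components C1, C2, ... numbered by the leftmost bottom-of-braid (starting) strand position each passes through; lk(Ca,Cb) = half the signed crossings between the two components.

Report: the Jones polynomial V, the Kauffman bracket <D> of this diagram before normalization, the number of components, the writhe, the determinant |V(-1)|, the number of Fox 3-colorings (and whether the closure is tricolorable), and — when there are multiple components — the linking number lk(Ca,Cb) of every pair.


Jones polynomial: V(x) = x + x^3 - x^4
<D> = A^-13 - A^-9 - A^-1; writhe +1
components 1, writhe +1 (13 crossings)
3-colorings: 9 of 3^13, det 3 — tricolorable
note: |V(-1)| = 3: so tricolorable, since 3 divides 3


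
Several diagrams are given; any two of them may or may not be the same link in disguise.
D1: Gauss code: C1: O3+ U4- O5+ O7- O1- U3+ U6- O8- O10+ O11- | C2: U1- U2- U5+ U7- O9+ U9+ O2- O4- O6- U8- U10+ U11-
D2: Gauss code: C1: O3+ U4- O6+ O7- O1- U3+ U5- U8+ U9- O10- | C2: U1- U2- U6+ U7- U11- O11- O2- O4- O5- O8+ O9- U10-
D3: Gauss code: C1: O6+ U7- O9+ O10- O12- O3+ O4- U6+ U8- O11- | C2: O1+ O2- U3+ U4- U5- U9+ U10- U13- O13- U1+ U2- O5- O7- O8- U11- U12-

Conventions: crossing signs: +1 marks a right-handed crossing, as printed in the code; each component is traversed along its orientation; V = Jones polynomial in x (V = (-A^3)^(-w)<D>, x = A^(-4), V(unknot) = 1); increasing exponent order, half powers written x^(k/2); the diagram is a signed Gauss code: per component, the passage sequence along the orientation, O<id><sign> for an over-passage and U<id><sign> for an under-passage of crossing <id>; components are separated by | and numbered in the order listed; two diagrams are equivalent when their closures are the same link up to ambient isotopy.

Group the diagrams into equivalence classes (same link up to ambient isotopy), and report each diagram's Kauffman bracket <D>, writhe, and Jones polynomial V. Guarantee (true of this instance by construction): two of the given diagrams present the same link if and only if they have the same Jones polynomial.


classes: {D1, D2, D3}
V(D1) = -x^(-9/2) - x^(-5/2) + x^(-3/2) - x^(-1/2)  [11 crossings, <D> = A^-7 - A^-3 + A + A^9, w = -3]
V(D2) = -x^(-9/2) - x^(-5/2) + x^(-3/2) - x^(-1/2)  [11 crossings, <D> = A^-13 - A^-9 + A^-5 + A^3, w = -5]
D3 (bracket A^-13 - A^-9 + A^-5 + A^3; 13 crossings at w = -5): V = -x^(-9/2) - x^(-5/2) + x^(-3/2) - x^(-1/2)
note: one V(x) for all 3 diagrams — one class (guaranteed)


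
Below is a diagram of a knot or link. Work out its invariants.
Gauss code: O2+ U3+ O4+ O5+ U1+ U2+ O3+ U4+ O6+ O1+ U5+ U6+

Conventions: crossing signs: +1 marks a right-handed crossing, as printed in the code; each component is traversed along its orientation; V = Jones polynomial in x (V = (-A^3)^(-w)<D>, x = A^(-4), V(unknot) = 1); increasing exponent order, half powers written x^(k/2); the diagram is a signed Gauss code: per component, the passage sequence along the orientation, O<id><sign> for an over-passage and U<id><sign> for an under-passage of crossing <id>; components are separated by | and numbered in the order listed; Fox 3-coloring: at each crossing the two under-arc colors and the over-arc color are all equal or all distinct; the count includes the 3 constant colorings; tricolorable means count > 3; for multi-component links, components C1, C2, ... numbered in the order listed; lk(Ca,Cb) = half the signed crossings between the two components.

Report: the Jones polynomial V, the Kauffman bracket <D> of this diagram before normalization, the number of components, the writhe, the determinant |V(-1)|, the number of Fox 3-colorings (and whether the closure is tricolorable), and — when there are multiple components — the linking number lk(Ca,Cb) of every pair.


V(x) = x^2 + x^4 - x^5 + x^6 - x^7
bracket: -A^-10 + A^-6 - A^-2 + A^2 + A^10, w = +6
1 component, writhe +6, over 6 crossings
det 5, colorings 3 of 3^6 — not tricolorable
observation: w = +6 (over 6 crossings) is diagram-only; (-A^3)^(-6) removes it from V


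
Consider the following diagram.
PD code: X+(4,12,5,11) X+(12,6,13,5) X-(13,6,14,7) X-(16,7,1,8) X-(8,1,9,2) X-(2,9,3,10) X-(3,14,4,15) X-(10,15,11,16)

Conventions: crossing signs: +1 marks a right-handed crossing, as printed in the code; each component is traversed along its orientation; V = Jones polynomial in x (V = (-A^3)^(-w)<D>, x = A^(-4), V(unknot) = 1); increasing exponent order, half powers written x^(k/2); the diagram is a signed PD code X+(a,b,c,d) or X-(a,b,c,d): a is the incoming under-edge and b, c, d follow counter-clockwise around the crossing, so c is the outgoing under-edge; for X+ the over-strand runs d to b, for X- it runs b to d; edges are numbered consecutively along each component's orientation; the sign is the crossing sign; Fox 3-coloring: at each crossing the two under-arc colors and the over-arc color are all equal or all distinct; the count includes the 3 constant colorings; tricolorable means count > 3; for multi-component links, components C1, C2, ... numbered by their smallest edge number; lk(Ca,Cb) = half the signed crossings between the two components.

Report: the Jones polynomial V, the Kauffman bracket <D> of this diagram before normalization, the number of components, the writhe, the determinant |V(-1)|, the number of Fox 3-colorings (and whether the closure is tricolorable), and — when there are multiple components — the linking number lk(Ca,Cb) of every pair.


Jones polynomial: V(x) = -x^-4 + x^-3 + x^-1
<D> = A^-8 + 1 - A^4; writhe -4
components 1, writhe -4 (8 crossings)
3-colorings: 9 of 3^8, det 3 — tricolorable
note: det 3 = |V(-1)|; divisible by 3, so tricolorable


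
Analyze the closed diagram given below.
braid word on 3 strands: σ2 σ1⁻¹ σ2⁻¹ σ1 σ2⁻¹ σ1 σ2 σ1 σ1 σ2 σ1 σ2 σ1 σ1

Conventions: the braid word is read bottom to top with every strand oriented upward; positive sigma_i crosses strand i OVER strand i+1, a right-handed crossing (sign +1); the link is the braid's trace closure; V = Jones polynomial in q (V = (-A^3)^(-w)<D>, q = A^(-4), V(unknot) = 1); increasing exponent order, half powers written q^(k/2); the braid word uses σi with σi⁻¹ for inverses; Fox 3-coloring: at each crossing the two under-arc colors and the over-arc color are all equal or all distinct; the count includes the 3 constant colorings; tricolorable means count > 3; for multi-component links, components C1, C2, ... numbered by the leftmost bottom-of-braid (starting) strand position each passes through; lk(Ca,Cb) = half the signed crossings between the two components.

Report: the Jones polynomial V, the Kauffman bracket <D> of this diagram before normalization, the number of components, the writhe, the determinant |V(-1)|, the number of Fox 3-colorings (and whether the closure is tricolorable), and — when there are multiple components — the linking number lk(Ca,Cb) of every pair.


Jones polynomial: V(q) = q^3 + q^5 - q^6 + q^7 - q^8 + q^9 - q^10
<D> = -A^-16 + A^-12 - A^-8 + A^-4 - 1 + A^4 + A^12; writhe +8
components 1, writhe +8 (14 crossings)
3-colorings: 3 of 3^14, det 7 — not tricolorable
note: det 7 = |V(-1)|; not divisible by 3, so not tricolorable


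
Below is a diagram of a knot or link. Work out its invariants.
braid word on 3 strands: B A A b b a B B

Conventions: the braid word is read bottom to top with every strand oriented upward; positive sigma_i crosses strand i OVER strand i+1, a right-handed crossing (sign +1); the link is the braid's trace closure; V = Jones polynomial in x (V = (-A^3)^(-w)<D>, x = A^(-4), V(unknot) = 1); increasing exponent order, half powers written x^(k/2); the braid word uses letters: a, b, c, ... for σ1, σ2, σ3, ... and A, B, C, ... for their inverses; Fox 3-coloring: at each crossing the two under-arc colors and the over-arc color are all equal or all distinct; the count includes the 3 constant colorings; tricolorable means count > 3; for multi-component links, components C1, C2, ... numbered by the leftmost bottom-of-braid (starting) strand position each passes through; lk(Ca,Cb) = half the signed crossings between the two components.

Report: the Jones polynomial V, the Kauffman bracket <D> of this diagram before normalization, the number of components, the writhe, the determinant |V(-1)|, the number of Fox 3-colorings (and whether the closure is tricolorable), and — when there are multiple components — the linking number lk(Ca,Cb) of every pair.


V(x) = x^-5 - 2x^-4 + 2x^-3 - 2x^-2 + 2x^-1 - 1 + x
bracket: A^-10 - A^-6 + 2A^-2 - 2A^2 + 2A^6 - 2A^10 + A^14, w = -2
1 component, writhe -2, over 8 crossings
det 11, colorings 3 of 3^8 — not tricolorable
observation: |V(-1)| = 11: so not tricolorable, since 3 does not divide 11


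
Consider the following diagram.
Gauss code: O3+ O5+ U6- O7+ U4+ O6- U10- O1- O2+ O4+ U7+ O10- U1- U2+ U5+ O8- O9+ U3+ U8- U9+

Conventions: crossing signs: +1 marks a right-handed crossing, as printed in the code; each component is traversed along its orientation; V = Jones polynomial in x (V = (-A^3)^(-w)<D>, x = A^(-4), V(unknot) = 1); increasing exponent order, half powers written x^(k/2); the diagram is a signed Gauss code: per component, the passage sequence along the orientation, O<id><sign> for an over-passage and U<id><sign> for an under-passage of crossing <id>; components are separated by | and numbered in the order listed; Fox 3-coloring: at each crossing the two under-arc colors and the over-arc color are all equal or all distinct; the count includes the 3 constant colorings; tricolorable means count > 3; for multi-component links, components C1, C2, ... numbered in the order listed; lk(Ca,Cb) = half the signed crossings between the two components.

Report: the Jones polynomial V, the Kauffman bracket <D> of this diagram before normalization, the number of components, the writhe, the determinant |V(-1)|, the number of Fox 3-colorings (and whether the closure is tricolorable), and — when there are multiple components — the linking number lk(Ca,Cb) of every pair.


V(x) = x^-2 - x^-1 + 1 - x + x^2
bracket: A^-2 - A^2 + A^6 - A^10 + A^14, w = +2
1 component, writhe +2, over 10 crossings
det 5, colorings 3 of 3^10 — not tricolorable
observation: det 5 = |V(-1)|; not divisible by 3, so not tricolorable


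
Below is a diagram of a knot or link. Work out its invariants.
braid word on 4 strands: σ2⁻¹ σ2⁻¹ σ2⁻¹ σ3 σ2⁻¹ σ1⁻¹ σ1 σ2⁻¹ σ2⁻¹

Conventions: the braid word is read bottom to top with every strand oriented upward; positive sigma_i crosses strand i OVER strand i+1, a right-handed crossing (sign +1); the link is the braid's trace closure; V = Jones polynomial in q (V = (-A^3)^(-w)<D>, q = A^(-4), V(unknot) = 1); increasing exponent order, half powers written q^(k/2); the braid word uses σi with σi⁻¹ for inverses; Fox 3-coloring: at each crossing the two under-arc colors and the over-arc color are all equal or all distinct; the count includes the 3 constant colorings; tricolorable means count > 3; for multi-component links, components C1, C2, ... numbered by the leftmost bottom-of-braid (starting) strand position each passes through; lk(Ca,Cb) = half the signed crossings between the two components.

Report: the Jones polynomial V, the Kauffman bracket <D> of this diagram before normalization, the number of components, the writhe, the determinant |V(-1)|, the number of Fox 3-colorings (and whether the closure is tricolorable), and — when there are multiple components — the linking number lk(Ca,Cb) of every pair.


Jones polynomial: V(q) = q^-9 + q^-4 + q^-3 + q^-2
<D> = -A^-7 - A^-3 - A - A^21; writhe -5
components 3, writhe -5 (9 crossings)
linking number lk(C1,C2) = 0
lk(C1,C3): 0
lk(C2,C3) = -3
3-colorings: 27 of 3^9, det 0 — tricolorable
note: w = -5 (over 9 crossings) is diagram-only; (-A^3)^(5) removes it from V


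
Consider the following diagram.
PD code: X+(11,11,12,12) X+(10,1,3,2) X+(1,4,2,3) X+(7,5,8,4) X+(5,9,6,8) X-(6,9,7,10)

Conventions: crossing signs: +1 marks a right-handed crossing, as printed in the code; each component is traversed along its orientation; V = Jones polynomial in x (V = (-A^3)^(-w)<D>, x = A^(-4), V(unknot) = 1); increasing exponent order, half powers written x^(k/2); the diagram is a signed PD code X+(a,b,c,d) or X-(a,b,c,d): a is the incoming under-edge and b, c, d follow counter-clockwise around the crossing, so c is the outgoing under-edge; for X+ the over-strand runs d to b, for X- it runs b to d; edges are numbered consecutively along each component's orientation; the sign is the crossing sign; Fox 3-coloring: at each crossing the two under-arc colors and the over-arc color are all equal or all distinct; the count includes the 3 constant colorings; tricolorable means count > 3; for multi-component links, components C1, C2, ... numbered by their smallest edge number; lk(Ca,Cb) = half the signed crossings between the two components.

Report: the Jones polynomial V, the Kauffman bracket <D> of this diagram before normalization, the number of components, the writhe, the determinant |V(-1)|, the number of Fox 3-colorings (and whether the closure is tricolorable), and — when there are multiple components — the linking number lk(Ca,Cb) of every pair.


V = 1 + x + x^2 + x^3
<D> = 1 + A^4 + A^8 + A^12 (w = +4)
3 components over 6 crossings, w = +4
lk(C1,C2): +1
lk(C1,C3) = 0
linking number lk(C2,C3) = 0
9 Fox colorings among 3^6, |V(-1)| = 0: tricolorable
why: w = +4 shifts under R1 moves; the (-A^3)^(-4) factor cancels that in V


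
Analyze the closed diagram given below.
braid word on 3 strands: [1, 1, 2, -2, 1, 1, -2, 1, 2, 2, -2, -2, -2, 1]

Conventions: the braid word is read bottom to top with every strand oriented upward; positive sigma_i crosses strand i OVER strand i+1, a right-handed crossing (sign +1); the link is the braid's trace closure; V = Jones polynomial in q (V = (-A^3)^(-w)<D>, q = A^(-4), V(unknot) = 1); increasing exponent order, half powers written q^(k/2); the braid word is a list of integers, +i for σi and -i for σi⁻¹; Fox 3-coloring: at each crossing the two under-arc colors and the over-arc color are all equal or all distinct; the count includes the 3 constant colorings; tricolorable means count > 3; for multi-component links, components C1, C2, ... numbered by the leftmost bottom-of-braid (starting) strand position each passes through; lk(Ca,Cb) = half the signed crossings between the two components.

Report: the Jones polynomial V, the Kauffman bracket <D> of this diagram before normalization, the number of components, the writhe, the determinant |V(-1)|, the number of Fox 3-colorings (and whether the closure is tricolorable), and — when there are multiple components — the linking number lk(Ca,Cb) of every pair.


Jones polynomial: V(q) = 1 - q + 2q^2 - 2q^3 + 3q^4 - 3q^5 + 2q^6 - 2q^7 + q^8
<D> = A^-20 - 2A^-16 + 2A^-12 - 3A^-8 + 3A^-4 - 2 + 2A^4 - A^8 + A^12; writhe +4
components 1, writhe +4 (14 crossings)
3-colorings: 3 of 3^14, det 17 — not tricolorable
note: inverse pairs cancel, leaving σ1 σ1 σ1 σ1 σ2⁻¹ σ1 σ2⁻¹ σ1


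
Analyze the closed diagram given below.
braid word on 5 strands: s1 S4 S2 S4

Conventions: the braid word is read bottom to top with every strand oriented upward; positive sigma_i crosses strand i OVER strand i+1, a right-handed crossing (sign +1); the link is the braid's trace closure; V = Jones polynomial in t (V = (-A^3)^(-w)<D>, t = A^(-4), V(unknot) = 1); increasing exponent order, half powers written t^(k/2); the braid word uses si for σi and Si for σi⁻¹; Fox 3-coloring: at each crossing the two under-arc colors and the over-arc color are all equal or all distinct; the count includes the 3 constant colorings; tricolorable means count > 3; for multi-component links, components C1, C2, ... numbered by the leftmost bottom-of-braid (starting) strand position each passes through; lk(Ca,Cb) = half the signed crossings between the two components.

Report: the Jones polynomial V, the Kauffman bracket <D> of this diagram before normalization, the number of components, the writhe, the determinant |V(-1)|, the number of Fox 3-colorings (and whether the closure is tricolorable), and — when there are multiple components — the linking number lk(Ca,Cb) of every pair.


V = t^-3 + t^-2 + t^-1 + 1
<D> = A^-6 + A^-2 + A^2 + A^6 (w = -2)
3 components over 4 crossings, w = -2
lk(C1,C2): 0
lk(C1,C3) = 0
linking number lk(C2,C3) = -1
9 Fox colorings among 3^4, |V(-1)| = 0: tricolorable
why: summing lk over 3 pairs gives -1


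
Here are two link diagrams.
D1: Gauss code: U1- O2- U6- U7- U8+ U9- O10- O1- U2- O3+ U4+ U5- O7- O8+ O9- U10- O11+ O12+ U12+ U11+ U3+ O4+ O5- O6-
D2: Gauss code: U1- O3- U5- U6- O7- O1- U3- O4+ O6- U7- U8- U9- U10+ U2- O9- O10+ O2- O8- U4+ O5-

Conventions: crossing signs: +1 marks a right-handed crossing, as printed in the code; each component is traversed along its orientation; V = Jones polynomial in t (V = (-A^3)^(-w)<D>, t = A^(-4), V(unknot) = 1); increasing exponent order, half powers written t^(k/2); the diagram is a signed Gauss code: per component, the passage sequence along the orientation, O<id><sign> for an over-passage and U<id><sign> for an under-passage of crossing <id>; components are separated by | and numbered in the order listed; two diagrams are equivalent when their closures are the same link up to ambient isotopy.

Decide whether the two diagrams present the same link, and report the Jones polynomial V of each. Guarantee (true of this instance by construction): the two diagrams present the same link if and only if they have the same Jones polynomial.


equivalent: yes
D1 (bracket A^-2 - A^2 + 2A^6 - A^10 + A^14 - A^18; 12 crossings at w = -2): V = -t^-6 + t^-5 - t^-4 + 2t^-3 - t^-2 + t^-1
D2 (bracket A^-14 - A^-10 + 2A^-6 - A^-2 + A^2 - A^6; 10 crossings at w = -6): V = -t^-6 + t^-5 - t^-4 + 2t^-3 - t^-2 + t^-1
key observation: Reidemeister moves carry D1 (12 crossings) to D2 (10)


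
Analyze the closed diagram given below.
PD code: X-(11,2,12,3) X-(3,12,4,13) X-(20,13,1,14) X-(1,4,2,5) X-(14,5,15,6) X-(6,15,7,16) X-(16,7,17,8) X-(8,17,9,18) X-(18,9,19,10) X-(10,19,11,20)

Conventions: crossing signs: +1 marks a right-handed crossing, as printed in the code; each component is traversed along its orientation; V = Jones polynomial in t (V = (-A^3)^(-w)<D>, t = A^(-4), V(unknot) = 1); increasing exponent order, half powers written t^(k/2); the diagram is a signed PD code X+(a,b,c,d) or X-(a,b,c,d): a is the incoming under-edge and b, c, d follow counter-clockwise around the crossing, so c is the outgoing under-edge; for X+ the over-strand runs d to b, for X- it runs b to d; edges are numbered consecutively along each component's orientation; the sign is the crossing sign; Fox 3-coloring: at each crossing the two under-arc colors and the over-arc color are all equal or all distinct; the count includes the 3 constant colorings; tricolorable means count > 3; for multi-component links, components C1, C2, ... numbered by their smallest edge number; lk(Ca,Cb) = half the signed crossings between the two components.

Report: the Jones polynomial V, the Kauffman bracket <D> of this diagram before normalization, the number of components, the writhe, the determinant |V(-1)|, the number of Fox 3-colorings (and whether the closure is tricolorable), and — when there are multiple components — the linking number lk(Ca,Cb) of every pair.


V = -t^-13 + t^-12 - t^-11 + t^-10 - t^-9 + t^-8 - t^-7 + t^-6 + t^-4
<D> = A^-14 + A^-6 - A^-2 + A^2 - A^6 + A^10 - A^14 + A^18 - A^22 (w = -10)
1 component over 10 crossings, w = -10
9 Fox colorings among 3^10, |V(-1)| = 9: tricolorable
why: V spans 9 powers of t: at least 9 crossings in any diagram


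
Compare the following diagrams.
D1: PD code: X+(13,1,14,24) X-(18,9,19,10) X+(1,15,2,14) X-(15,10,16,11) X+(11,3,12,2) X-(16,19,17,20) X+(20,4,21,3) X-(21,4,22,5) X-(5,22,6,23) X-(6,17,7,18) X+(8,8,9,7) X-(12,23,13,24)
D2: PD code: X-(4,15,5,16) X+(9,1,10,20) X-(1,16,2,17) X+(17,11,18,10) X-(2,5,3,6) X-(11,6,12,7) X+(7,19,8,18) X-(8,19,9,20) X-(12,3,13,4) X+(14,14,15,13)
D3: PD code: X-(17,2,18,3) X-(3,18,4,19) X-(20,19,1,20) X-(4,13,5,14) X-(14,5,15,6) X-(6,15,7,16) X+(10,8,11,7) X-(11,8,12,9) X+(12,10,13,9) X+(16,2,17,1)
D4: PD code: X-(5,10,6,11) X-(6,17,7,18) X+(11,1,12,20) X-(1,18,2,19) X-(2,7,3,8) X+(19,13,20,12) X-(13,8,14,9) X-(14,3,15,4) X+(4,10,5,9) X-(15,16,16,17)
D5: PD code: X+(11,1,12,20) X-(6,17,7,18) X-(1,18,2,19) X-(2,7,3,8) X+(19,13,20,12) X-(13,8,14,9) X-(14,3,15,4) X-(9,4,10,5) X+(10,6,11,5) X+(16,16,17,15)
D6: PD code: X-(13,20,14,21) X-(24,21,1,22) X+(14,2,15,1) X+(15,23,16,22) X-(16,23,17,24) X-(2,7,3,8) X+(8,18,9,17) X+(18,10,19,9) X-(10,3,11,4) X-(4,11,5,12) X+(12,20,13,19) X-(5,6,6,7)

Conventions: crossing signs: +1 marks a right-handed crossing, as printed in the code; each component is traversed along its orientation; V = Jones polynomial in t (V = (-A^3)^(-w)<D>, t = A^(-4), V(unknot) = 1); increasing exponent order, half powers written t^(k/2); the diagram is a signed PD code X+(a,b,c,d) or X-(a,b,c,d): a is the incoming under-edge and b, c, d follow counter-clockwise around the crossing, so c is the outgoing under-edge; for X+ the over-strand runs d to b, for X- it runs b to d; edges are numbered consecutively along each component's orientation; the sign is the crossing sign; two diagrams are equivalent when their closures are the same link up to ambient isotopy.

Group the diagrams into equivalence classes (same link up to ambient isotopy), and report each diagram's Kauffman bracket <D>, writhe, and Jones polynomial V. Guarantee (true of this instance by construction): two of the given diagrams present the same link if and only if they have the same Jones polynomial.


classes: {D1, D2, D4, D5} | {D3} | {D6}
V(D1) = t^-5 - 2t^-4 + 2t^-3 - 2t^-2 + 2t^-1 - 1 + t  [12 crossings, <D> = A^-10 - A^-6 + 2A^-2 - 2A^2 + 2A^6 - 2A^10 + A^14, w = -2]
D2 (bracket A^-10 - A^-6 + 2A^-2 - 2A^2 + 2A^6 - 2A^10 + A^14; 10 crossings at w = -2): V = t^-5 - 2t^-4 + 2t^-3 - 2t^-2 + 2t^-1 - 1 + t
V(D3) = -t^-4 + t^-3 + t^-1  (w -4, c 10, <D> = A^-8 + 1 - A^4)
V(D4) = t^-5 - 2t^-4 + 2t^-3 - 2t^-2 + 2t^-1 - 1 + t  [10 crossings, <D> = A^-16 - A^-12 + 2A^-8 - 2A^-4 + 2 - 2A^4 + A^8, w = -4]
V(D5) = t^-5 - 2t^-4 + 2t^-3 - 2t^-2 + 2t^-1 - 1 + t  [10 crossings, <D> = A^-10 - A^-6 + 2A^-2 - 2A^2 + 2A^6 - 2A^10 + A^14, w = -2]
V(D6) = -t^-3 + 2t^-2 - 2t^-1 + 3 - 2t + 2t^2 - t^3  (w -2, c 12, <D> = -A^-18 + 2A^-14 - 2A^-10 + 3A^-6 - 2A^-2 + 2A^2 - A^6)
insight: V(t) takes 3 values over 6 diagrams, fixing the grouping


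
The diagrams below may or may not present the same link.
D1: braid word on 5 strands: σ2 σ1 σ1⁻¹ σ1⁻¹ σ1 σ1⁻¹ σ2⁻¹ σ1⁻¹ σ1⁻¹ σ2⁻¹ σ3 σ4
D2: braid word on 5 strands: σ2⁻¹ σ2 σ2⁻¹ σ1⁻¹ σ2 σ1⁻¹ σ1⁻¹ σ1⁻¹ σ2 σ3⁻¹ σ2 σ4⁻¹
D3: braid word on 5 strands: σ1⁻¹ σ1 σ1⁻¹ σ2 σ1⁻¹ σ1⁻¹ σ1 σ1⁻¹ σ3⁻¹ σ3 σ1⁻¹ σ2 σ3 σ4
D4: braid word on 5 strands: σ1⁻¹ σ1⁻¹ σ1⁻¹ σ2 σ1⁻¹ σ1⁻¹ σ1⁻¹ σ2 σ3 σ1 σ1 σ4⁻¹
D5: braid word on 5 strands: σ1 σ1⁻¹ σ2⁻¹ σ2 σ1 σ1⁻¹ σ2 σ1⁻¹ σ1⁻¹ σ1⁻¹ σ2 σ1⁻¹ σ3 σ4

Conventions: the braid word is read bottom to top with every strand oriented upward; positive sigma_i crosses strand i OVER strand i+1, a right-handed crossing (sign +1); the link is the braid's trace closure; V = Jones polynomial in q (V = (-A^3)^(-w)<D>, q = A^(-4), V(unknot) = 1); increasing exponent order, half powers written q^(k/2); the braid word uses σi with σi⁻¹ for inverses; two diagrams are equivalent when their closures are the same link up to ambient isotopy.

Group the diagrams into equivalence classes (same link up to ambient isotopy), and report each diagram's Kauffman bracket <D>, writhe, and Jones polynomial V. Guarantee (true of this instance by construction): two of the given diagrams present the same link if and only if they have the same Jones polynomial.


grouping into links: {D1} | {D2, D3, D4, D5}
V(D1) = -q^-4 + q^-3 + q^-1  (w -2, c 12, <D> = A^-2 + A^6 - A^10)
D2 (bracket A^-16 - A^-12 + 2A^-8 - 2A^-4 + 2 - 2A^4 + A^8; 12 crossings at w = -4): V = q^-5 - 2q^-4 + 2q^-3 - 2q^-2 + 2q^-1 - 1 + q
D3 (bracket A^-4 - 1 + 2A^4 - 2A^8 + 2A^12 - 2A^16 + A^20; 14 crossings at w = 0): V = q^-5 - 2q^-4 + 2q^-3 - 2q^-2 + 2q^-1 - 1 + q
V(D4) = q^-5 - 2q^-4 + 2q^-3 - 2q^-2 + 2q^-1 - 1 + q  [12 crossings, <D> = A^-10 - A^-6 + 2A^-2 - 2A^2 + 2A^6 - 2A^10 + A^14, w = -2]
D5 (bracket A^-4 - 1 + 2A^4 - 2A^8 + 2A^12 - 2A^16 + A^20; 14 crossings at w = 0): V = q^-5 - 2q^-4 + 2q^-3 - 2q^-2 + 2q^-1 - 1 + q
why: V(q) takes 2 values over 5 diagrams, fixing the grouping
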